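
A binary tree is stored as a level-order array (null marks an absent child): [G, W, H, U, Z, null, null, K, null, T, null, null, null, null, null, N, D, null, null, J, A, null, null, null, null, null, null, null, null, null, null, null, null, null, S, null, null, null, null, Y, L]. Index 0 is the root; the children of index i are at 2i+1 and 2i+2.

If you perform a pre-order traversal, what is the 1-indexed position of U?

Pre-order visits the node, then its left subtree, then its right subtree.
Visit G.
At G: go left to W.
  Visit W.
  At W: go left to U.
    Visit U.
    At U: go left to K.
      Visit K.
      At K: go left to N.
        N is a leaf — visit N.
      At K: go right to D.
        Visit D.
        At D: no left child.
        At D: go right to S.
          S is a leaf — visit S.
    At U: no right child.
  At W: go right to Z.
    Visit Z.
    At Z: go left to T.
      Visit T.
      At T: go left to J.
        Visit J.
        At J: go left to Y.
          Y is a leaf — visit Y.
        At J: go right to L.
          L is a leaf — visit L.
      At T: go right to A.
        A is a leaf — visit A.
    At Z: no right child.
At G: go right to H.
  H is a leaf — visit H.
Full pre-order sequence: G, W, U, K, N, D, S, Z, T, J, Y, L, A, H.

3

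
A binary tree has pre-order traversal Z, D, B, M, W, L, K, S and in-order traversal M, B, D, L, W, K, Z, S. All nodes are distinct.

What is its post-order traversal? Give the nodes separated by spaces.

The first element of pre-order is the root; it splits in-order into left and right subtrees.
Root Z: left subtree has 6 nodes {M, B, D, L, W, K}, right has 1 {S}.
  Root D: left subtree has 2 nodes {M, B}, right has 3 {L, W, K}.
    Root B: left subtree has 1 node {M}, right has 0 { }.
    Root W: left subtree has 1 node {L}, right has 1 {K}.

M B L K W D S Z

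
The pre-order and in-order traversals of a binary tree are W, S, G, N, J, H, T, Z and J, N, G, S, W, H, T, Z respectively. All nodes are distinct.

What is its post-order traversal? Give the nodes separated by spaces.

J N G S Z T H W

The first element of pre-order is the root; it splits in-order into left and right subtrees.
Root W: left subtree has 4 nodes {J, N, G, S}, right has 3 {H, T, Z}.
  Root S: left subtree has 3 nodes {J, N, G}, right has 0 { }.
    Root G: left subtree has 2 nodes {J, N}, right has 0 { }.
      Root N: left subtree has 1 node {J}, right has 0 { }.
  Root H: left subtree has 0 nodes { }, right has 2 {T, Z}.
    Root T: left subtree has 0 nodes { }, right has 1 {Z}.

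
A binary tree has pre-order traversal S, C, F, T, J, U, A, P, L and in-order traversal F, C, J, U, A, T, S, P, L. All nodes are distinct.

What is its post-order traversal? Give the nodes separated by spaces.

The first element of pre-order is the root; it splits in-order into left and right subtrees.
Root S: left subtree has 6 nodes {F, C, J, U, A, T}, right has 2 {P, L}.
  Root C: left subtree has 1 node {F}, right has 4 {J, U, A, T}.
    Root T: left subtree has 3 nodes {J, U, A}, right has 0 { }.
      Root J: left subtree has 0 nodes { }, right has 2 {U, A}.
        Root U: left subtree has 0 nodes { }, right has 1 {A}.
  Root P: left subtree has 0 nodes { }, right has 1 {L}.

F A U J T C L P S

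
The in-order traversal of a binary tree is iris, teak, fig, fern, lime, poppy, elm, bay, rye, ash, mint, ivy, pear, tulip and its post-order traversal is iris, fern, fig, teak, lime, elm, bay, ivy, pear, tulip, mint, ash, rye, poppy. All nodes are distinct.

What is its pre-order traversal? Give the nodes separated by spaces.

poppy lime teak iris fig fern rye bay elm ash mint tulip pear ivy

The last element of post-order is the root; it splits in-order into left and right subtrees.
Root poppy: left subtree has 5 nodes {iris, teak, fig, fern, lime}, right has 8 {elm, bay, rye, ash, mint, ivy, pear, tulip}.
  Root lime: left subtree has 4 nodes {iris, teak, fig, fern}, right has 0 { }.
    Root teak: left subtree has 1 node {iris}, right has 2 {fig, fern}.
      Root fig: left subtree has 0 nodes { }, right has 1 {fern}.
  Root rye: left subtree has 2 nodes {elm, bay}, right has 5 {ash, mint, ivy, pear, tulip}.
    Root bay: left subtree has 1 node {elm}, right has 0 { }.
    Root ash: left subtree has 0 nodes { }, right has 4 {mint, ivy, pear, tulip}.
      Root mint: left subtree has 0 nodes { }, right has 3 {ivy, pear, tulip}.
        Root tulip: left subtree has 2 nodes {ivy, pear}, right has 0 { }.
          Root pear: left subtree has 1 node {ivy}, right has 0 { }.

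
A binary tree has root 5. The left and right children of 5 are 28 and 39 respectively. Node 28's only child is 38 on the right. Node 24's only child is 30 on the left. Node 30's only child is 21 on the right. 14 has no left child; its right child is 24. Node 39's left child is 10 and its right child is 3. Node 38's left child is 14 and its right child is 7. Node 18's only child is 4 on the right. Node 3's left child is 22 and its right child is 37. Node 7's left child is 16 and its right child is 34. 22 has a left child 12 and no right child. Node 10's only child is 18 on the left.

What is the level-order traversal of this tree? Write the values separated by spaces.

Level-order visits nodes level by level from the root, left to right within each level.
Level 0: 5
Level 1: 28, 39
Level 2: 38, 10, 3
Level 3: 14, 7, 18, 22, 37
Level 4: 24, 16, 34, 4, 12
Level 5: 30
Level 6: 21

5 28 39 38 10 3 14 7 18 22 37 24 16 34 4 12 30 21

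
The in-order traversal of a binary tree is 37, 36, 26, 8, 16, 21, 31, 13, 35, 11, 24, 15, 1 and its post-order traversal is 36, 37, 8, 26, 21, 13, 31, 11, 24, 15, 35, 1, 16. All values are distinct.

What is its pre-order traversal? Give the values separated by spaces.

The last element of post-order is the root; it splits in-order into left and right subtrees.
Root 16: left subtree has 4 nodes {37, 36, 26, 8}, right has 8 {21, 31, 13, 35, 11, 24, 15, 1}.
  Root 26: left subtree has 2 nodes {37, 36}, right has 1 {8}.
    Root 37: left subtree has 0 nodes { }, right has 1 {36}.
  Root 1: left subtree has 7 nodes {21, 31, 13, 35, 11, 24, 15}, right has 0 { }.
    Root 35: left subtree has 3 nodes {21, 31, 13}, right has 3 {11, 24, 15}.
      Root 31: left subtree has 1 node {21}, right has 1 {13}.
      Root 15: left subtree has 2 nodes {11, 24}, right has 0 { }.
        Root 24: left subtree has 1 node {11}, right has 0 { }.

16 26 37 36 8 1 35 31 21 13 15 24 11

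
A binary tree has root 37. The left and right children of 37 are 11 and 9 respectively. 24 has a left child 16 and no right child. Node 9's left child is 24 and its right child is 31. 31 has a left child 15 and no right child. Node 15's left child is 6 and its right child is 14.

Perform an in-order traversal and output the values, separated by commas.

In-order visits the left subtree, then the node, then the right subtree.
At 37: go left to 11.
  11 is a leaf — visit 11.
Visit 37.
At 37: go right to 9.
  At 9: go left to 24.
    At 24: go left to 16.
      16 is a leaf — visit 16.
    Visit 24.
    At 24: no right child.
  Visit 9.
  At 9: go right to 31.
    At 31: go left to 15.
      At 15: go left to 6.
        6 is a leaf — visit 6.
      Visit 15.
      At 15: go right to 14.
        14 is a leaf — visit 14.
    Visit 31.
    At 31: no right child.

11, 37, 16, 24, 9, 6, 15, 14, 31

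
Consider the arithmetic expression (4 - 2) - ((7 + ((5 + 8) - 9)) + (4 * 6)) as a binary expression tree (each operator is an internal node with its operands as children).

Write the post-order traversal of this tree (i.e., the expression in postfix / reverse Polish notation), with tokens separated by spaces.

4 2 - 7 5 8 + 9 - + 4 6 * + -

Post-order on an expression tree gives postfix notation: for each operator, emit left operand, right operand, then the operator.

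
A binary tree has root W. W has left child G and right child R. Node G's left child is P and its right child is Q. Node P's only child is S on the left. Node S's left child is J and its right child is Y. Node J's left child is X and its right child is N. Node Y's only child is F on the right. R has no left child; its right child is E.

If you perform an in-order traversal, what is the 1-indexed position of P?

In-order visits the left subtree, then the node, then the right subtree.
At W: go left to G.
  At G: go left to P.
    At P: go left to S.
      At S: go left to J.
        At J: go left to X.
          X is a leaf — visit X.
        Visit J.
        At J: go right to N.
          N is a leaf — visit N.
      Visit S.
      At S: go right to Y.
        At Y: no left child.
        Visit Y.
        At Y: go right to F.
          F is a leaf — visit F.
    Visit P.
    At P: no right child.
  Visit G.
  At G: go right to Q.
    Q is a leaf — visit Q.
Visit W.
At W: go right to R.
  At R: no left child.
  Visit R.
  At R: go right to E.
    E is a leaf — visit E.
Full in-order sequence: X, J, N, S, Y, F, P, G, Q, W, R, E.

7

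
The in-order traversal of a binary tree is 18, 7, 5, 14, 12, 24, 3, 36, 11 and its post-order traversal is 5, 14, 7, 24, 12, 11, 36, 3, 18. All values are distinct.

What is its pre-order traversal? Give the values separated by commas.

The last element of post-order is the root; it splits in-order into left and right subtrees.
Root 18: left subtree has 0 nodes { }, right has 8 {7, 5, 14, 12, 24, 3, 36, 11}.
  Root 3: left subtree has 5 nodes {7, 5, 14, 12, 24}, right has 2 {36, 11}.
    Root 12: left subtree has 3 nodes {7, 5, 14}, right has 1 {24}.
      Root 7: left subtree has 0 nodes { }, right has 2 {5, 14}.
        Root 14: left subtree has 1 node {5}, right has 0 { }.
    Root 36: left subtree has 0 nodes { }, right has 1 {11}.

18, 3, 12, 7, 14, 5, 24, 36, 11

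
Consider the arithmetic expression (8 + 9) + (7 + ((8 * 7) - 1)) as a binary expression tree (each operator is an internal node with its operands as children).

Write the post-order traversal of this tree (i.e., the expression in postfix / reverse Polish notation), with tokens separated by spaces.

Post-order on an expression tree gives postfix notation: for each operator, emit left operand, right operand, then the operator.

8 9 + 7 8 7 * 1 - + +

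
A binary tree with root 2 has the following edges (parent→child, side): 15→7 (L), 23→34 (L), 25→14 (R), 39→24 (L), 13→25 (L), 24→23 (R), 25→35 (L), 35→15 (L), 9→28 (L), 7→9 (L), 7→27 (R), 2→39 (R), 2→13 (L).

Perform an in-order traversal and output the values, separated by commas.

28, 9, 7, 27, 15, 35, 25, 14, 13, 2, 24, 34, 23, 39

In-order visits the left subtree, then the node, then the right subtree.
At 2: go left to 13.
  At 13: go left to 25.
    At 25: go left to 35.
      At 35: go left to 15.
        At 15: go left to 7.
          At 7: go left to 9.
            At 9: go left to 28.
              28 is a leaf — visit 28.
            Visit 9.
            At 9: no right child.
          Visit 7.
          At 7: go right to 27.
            27 is a leaf — visit 27.
        Visit 15.
        At 15: no right child.
      Visit 35.
      At 35: no right child.
    Visit 25.
    At 25: go right to 14.
      14 is a leaf — visit 14.
  Visit 13.
  At 13: no right child.
Visit 2.
At 2: go right to 39.
  At 39: go left to 24.
    At 24: no left child.
    Visit 24.
    At 24: go right to 23.
      At 23: go left to 34.
        34 is a leaf — visit 34.
      Visit 23.
      At 23: no right child.
  Visit 39.
  At 39: no right child.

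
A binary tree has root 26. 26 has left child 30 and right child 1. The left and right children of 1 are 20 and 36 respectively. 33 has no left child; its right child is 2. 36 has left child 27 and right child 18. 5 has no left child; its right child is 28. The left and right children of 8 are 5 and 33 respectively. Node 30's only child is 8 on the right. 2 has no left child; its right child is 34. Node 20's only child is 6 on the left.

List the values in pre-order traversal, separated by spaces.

Pre-order visits the node, then its left subtree, then its right subtree.
Visit 26.
At 26: go left to 30.
  Visit 30.
  At 30: no left child.
  At 30: go right to 8.
    Visit 8.
    At 8: go left to 5.
      Visit 5.
      At 5: no left child.
      At 5: go right to 28.
        28 is a leaf — visit 28.
    At 8: go right to 33.
      Visit 33.
      At 33: no left child.
      At 33: go right to 2.
        Visit 2.
        At 2: no left child.
        At 2: go right to 34.
          34 is a leaf — visit 34.
At 26: go right to 1.
  Visit 1.
  At 1: go left to 20.
    Visit 20.
    At 20: go left to 6.
      6 is a leaf — visit 6.
    At 20: no right child.
  At 1: go right to 36.
    Visit 36.
    At 36: go left to 27.
      27 is a leaf — visit 27.
    At 36: go right to 18.
      18 is a leaf — visit 18.

26 30 8 5 28 33 2 34 1 20 6 36 27 18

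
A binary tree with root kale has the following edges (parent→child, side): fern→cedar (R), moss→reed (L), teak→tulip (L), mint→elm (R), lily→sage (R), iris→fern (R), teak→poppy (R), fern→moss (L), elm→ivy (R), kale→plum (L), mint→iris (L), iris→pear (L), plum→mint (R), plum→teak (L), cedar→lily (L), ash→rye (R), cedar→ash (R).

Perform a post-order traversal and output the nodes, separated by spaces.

Post-order visits the left subtree, then the right subtree, then the node.
At kale: go left to plum.
  At plum: go left to teak.
    At teak: go left to tulip.
      tulip is a leaf — visit tulip.
    At teak: go right to poppy.
      poppy is a leaf — visit poppy.
    Visit teak.
  At plum: go right to mint.
    At mint: go left to iris.
      At iris: go left to pear.
        pear is a leaf — visit pear.
      At iris: go right to fern.
        At fern: go left to moss.
          At moss: go left to reed.
            reed is a leaf — visit reed.
          At moss: no right child.
          Visit moss.
        At fern: go right to cedar.
          At cedar: go left to lily.
            At lily: no left child.
            At lily: go right to sage.
              sage is a leaf — visit sage.
            Visit lily.
          At cedar: go right to ash.
            At ash: no left child.
            At ash: go right to rye.
              rye is a leaf — visit rye.
            Visit ash.
          Visit cedar.
        Visit fern.
      Visit iris.
    At mint: go right to elm.
      At elm: no left child.
      At elm: go right to ivy.
        ivy is a leaf — visit ivy.
      Visit elm.
    Visit mint.
  Visit plum.
At kale: no right child.
Visit kale.

tulip poppy teak pear reed moss sage lily rye ash cedar fern iris ivy elm mint plum kale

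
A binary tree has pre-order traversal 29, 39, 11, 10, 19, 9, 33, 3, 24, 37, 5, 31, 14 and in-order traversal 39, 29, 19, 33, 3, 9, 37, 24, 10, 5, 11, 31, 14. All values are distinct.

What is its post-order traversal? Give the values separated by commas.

39, 3, 33, 37, 24, 9, 19, 5, 10, 14, 31, 11, 29

The first element of pre-order is the root; it splits in-order into left and right subtrees.
Root 29: left subtree has 1 node {39}, right has 11 {19, 33, 3, 9, 37, 24, 10, 5, 11, 31, 14}.
  Root 11: left subtree has 8 nodes {19, 33, 3, 9, 37, 24, 10, 5}, right has 2 {31, 14}.
    Root 10: left subtree has 6 nodes {19, 33, 3, 9, 37, 24}, right has 1 {5}.
      Root 19: left subtree has 0 nodes { }, right has 5 {33, 3, 9, 37, 24}.
        Root 9: left subtree has 2 nodes {33, 3}, right has 2 {37, 24}.
          Root 33: left subtree has 0 nodes { }, right has 1 {3}.
          Root 24: left subtree has 1 node {37}, right has 0 { }.
    Root 31: left subtree has 0 nodes { }, right has 1 {14}.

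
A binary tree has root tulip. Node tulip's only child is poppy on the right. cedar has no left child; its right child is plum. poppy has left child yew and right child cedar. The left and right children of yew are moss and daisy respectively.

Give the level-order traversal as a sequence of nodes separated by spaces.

tulip poppy yew cedar moss daisy plum

Level-order visits nodes level by level from the root, left to right within each level.
Level 0: tulip
Level 1: poppy
Level 2: yew, cedar
Level 3: moss, daisy, plum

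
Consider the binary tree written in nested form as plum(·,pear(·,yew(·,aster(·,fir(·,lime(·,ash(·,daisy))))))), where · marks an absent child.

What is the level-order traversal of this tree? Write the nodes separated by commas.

plum, pear, yew, aster, fir, lime, ash, daisy

Level-order visits nodes level by level from the root, left to right within each level.
Level 0: plum
Level 1: pear
Level 2: yew
Level 3: aster
Level 4: fir
Level 5: lime
Level 6: ash
Level 7: daisy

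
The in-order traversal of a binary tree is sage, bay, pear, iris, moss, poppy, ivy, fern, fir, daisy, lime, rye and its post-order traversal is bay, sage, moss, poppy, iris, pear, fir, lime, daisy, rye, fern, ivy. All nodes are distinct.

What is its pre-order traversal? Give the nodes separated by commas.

ivy, pear, sage, bay, iris, poppy, moss, fern, rye, daisy, fir, lime

The last element of post-order is the root; it splits in-order into left and right subtrees.
Root ivy: left subtree has 6 nodes {sage, bay, pear, iris, moss, poppy}, right has 5 {fern, fir, daisy, lime, rye}.
  Root pear: left subtree has 2 nodes {sage, bay}, right has 3 {iris, moss, poppy}.
    Root sage: left subtree has 0 nodes { }, right has 1 {bay}.
    Root iris: left subtree has 0 nodes { }, right has 2 {moss, poppy}.
      Root poppy: left subtree has 1 node {moss}, right has 0 { }.
  Root fern: left subtree has 0 nodes { }, right has 4 {fir, daisy, lime, rye}.
    Root rye: left subtree has 3 nodes {fir, daisy, lime}, right has 0 { }.
      Root daisy: left subtree has 1 node {fir}, right has 1 {lime}.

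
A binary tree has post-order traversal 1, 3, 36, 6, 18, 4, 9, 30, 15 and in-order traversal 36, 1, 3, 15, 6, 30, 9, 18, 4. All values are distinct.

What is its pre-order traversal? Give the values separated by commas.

The last element of post-order is the root; it splits in-order into left and right subtrees.
Root 15: left subtree has 3 nodes {36, 1, 3}, right has 5 {6, 30, 9, 18, 4}.
  Root 36: left subtree has 0 nodes { }, right has 2 {1, 3}.
    Root 3: left subtree has 1 node {1}, right has 0 { }.
  Root 30: left subtree has 1 node {6}, right has 3 {9, 18, 4}.
    Root 9: left subtree has 0 nodes { }, right has 2 {18, 4}.
      Root 4: left subtree has 1 node {18}, right has 0 { }.

15, 36, 3, 1, 30, 6, 9, 4, 18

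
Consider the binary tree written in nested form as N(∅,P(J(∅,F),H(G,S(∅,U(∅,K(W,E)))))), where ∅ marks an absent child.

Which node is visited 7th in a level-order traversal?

Level-order visits nodes level by level from the root, left to right within each level.
Level 0: N
Level 1: P
Level 2: J, H
Level 3: F, G, S
Level 4: U
Level 5: K
Level 6: W, E
Full level-order sequence: N, P, J, H, F, G, S, U, K, W, E.

S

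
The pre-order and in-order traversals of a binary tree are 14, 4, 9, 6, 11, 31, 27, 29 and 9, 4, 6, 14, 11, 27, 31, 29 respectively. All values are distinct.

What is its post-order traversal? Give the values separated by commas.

The first element of pre-order is the root; it splits in-order into left and right subtrees.
Root 14: left subtree has 3 nodes {9, 4, 6}, right has 4 {11, 27, 31, 29}.
  Root 4: left subtree has 1 node {9}, right has 1 {6}.
  Root 11: left subtree has 0 nodes { }, right has 3 {27, 31, 29}.
    Root 31: left subtree has 1 node {27}, right has 1 {29}.

9, 6, 4, 27, 29, 31, 11, 14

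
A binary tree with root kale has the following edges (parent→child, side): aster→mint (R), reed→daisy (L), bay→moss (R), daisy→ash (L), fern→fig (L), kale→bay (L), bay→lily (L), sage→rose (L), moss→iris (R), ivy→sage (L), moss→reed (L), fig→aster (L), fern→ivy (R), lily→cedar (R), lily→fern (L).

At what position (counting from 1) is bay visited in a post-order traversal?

Post-order visits the left subtree, then the right subtree, then the node.
At kale: go left to bay.
  At bay: go left to lily.
    At lily: go left to fern.
      At fern: go left to fig.
        At fig: go left to aster.
          At aster: no left child.
          At aster: go right to mint.
            mint is a leaf — visit mint.
          Visit aster.
        At fig: no right child.
        Visit fig.
      At fern: go right to ivy.
        At ivy: go left to sage.
          At sage: go left to rose.
            rose is a leaf — visit rose.
          At sage: no right child.
          Visit sage.
        At ivy: no right child.
        Visit ivy.
      Visit fern.
    At lily: go right to cedar.
      cedar is a leaf — visit cedar.
    Visit lily.
  At bay: go right to moss.
    At moss: go left to reed.
      At reed: go left to daisy.
        At daisy: go left to ash.
          ash is a leaf — visit ash.
        At daisy: no right child.
        Visit daisy.
      At reed: no right child.
      Visit reed.
    At moss: go right to iris.
      iris is a leaf — visit iris.
    Visit moss.
  Visit bay.
At kale: no right child.
Visit kale.
Full post-order sequence: mint, aster, fig, rose, sage, ivy, fern, cedar, lily, ash, daisy, reed, iris, moss, bay, kale.

15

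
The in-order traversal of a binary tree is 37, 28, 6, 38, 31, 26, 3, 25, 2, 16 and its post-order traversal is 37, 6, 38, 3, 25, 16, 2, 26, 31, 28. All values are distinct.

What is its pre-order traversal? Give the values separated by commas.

28, 37, 31, 38, 6, 26, 2, 25, 3, 16

The last element of post-order is the root; it splits in-order into left and right subtrees.
Root 28: left subtree has 1 node {37}, right has 8 {6, 38, 31, 26, 3, 25, 2, 16}.
  Root 31: left subtree has 2 nodes {6, 38}, right has 5 {26, 3, 25, 2, 16}.
    Root 38: left subtree has 1 node {6}, right has 0 { }.
    Root 26: left subtree has 0 nodes { }, right has 4 {3, 25, 2, 16}.
      Root 2: left subtree has 2 nodes {3, 25}, right has 1 {16}.
        Root 25: left subtree has 1 node {3}, right has 0 { }.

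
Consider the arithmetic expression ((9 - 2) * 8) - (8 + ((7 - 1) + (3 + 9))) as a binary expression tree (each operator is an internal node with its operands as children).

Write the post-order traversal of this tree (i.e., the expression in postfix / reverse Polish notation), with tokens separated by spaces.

9 2 - 8 * 8 7 1 - 3 9 + + + -

Post-order on an expression tree gives postfix notation: for each operator, emit left operand, right operand, then the operator.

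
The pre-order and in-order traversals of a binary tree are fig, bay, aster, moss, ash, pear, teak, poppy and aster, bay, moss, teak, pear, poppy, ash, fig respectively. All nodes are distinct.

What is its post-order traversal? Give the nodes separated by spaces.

The first element of pre-order is the root; it splits in-order into left and right subtrees.
Root fig: left subtree has 7 nodes {aster, bay, moss, teak, pear, poppy, ash}, right has 0 { }.
  Root bay: left subtree has 1 node {aster}, right has 5 {moss, teak, pear, poppy, ash}.
    Root moss: left subtree has 0 nodes { }, right has 4 {teak, pear, poppy, ash}.
      Root ash: left subtree has 3 nodes {teak, pear, poppy}, right has 0 { }.
        Root pear: left subtree has 1 node {teak}, right has 1 {poppy}.

aster teak poppy pear ash moss bay fig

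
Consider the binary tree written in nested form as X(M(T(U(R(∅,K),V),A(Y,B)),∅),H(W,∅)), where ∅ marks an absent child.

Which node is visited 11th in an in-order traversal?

W

In-order visits the left subtree, then the node, then the right subtree.
At X: go left to M.
  At M: go left to T.
    At T: go left to U.
      At U: go left to R.
        At R: no left child.
        Visit R.
        At R: go right to K.
          K is a leaf — visit K.
      Visit U.
      At U: go right to V.
        V is a leaf — visit V.
    Visit T.
    At T: go right to A.
      At A: go left to Y.
        Y is a leaf — visit Y.
      Visit A.
      At A: go right to B.
        B is a leaf — visit B.
  Visit M.
  At M: no right child.
Visit X.
At X: go right to H.
  At H: go left to W.
    W is a leaf — visit W.
  Visit H.
  At H: no right child.
Full in-order sequence: R, K, U, V, T, Y, A, B, M, X, W, H.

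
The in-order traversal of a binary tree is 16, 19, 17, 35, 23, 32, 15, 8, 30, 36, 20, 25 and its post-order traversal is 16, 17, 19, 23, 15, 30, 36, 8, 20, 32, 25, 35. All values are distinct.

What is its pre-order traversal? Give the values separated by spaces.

35 19 16 17 25 32 23 20 8 15 36 30

The last element of post-order is the root; it splits in-order into left and right subtrees.
Root 35: left subtree has 3 nodes {16, 19, 17}, right has 8 {23, 32, 15, 8, 30, 36, 20, 25}.
  Root 19: left subtree has 1 node {16}, right has 1 {17}.
  Root 25: left subtree has 7 nodes {23, 32, 15, 8, 30, 36, 20}, right has 0 { }.
    Root 32: left subtree has 1 node {23}, right has 5 {15, 8, 30, 36, 20}.
      Root 20: left subtree has 4 nodes {15, 8, 30, 36}, right has 0 { }.
        Root 8: left subtree has 1 node {15}, right has 2 {30, 36}.
          Root 36: left subtree has 1 node {30}, right has 0 { }.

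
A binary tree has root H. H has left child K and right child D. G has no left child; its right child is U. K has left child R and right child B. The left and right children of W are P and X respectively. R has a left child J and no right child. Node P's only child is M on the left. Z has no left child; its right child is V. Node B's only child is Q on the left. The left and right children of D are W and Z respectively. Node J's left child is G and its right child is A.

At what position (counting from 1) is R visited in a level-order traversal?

Level-order visits nodes level by level from the root, left to right within each level.
Level 0: H
Level 1: K, D
Level 2: R, B, W, Z
Level 3: J, Q, P, X, V
Level 4: G, A, M
Level 5: U
Full level-order sequence: H, K, D, R, B, W, Z, J, Q, P, X, V, G, A, M, U.

4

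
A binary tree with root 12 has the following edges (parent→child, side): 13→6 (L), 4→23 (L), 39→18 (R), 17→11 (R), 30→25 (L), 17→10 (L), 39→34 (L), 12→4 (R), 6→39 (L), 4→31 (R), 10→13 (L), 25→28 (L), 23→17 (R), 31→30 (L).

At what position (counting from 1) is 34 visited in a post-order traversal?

1

Post-order visits the left subtree, then the right subtree, then the node.
At 12: no left child.
At 12: go right to 4.
  At 4: go left to 23.
    At 23: no left child.
    At 23: go right to 17.
      At 17: go left to 10.
        At 10: go left to 13.
          At 13: go left to 6.
            At 6: go left to 39.
              At 39: go left to 34.
                34 is a leaf — visit 34.
              At 39: go right to 18.
                18 is a leaf — visit 18.
              Visit 39.
            At 6: no right child.
            Visit 6.
          At 13: no right child.
          Visit 13.
        At 10: no right child.
        Visit 10.
      At 17: go right to 11.
        11 is a leaf — visit 11.
      Visit 17.
    Visit 23.
  At 4: go right to 31.
    At 31: go left to 30.
      At 30: go left to 25.
        At 25: go left to 28.
          28 is a leaf — visit 28.
        At 25: no right child.
        Visit 25.
      At 30: no right child.
      Visit 30.
    At 31: no right child.
    Visit 31.
  Visit 4.
Visit 12.
Full post-order sequence: 34, 18, 39, 6, 13, 10, 11, 17, 23, 28, 25, 30, 31, 4, 12.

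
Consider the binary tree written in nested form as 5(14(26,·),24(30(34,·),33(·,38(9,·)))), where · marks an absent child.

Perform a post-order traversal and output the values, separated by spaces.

Post-order visits the left subtree, then the right subtree, then the node.
At 5: go left to 14.
  At 14: go left to 26.
    26 is a leaf — visit 26.
  At 14: no right child.
  Visit 14.
At 5: go right to 24.
  At 24: go left to 30.
    At 30: go left to 34.
      34 is a leaf — visit 34.
    At 30: no right child.
    Visit 30.
  At 24: go right to 33.
    At 33: no left child.
    At 33: go right to 38.
      At 38: go left to 9.
        9 is a leaf — visit 9.
      At 38: no right child.
      Visit 38.
    Visit 33.
  Visit 24.
Visit 5.

26 14 34 30 9 38 33 24 5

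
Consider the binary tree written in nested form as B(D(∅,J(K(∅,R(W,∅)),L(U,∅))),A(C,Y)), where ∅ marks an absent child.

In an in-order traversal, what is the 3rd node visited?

In-order visits the left subtree, then the node, then the right subtree.
At B: go left to D.
  At D: no left child.
  Visit D.
  At D: go right to J.
    At J: go left to K.
      At K: no left child.
      Visit K.
      At K: go right to R.
        At R: go left to W.
          W is a leaf — visit W.
        Visit R.
        At R: no right child.
    Visit J.
    At J: go right to L.
      At L: go left to U.
        U is a leaf — visit U.
      Visit L.
      At L: no right child.
Visit B.
At B: go right to A.
  At A: go left to C.
    C is a leaf — visit C.
  Visit A.
  At A: go right to Y.
    Y is a leaf — visit Y.
Full in-order sequence: D, K, W, R, J, U, L, B, C, A, Y.

W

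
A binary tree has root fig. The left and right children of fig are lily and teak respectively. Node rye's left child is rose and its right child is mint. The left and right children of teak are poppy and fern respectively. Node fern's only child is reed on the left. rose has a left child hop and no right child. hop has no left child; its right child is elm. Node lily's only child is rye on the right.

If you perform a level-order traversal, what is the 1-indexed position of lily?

Level-order visits nodes level by level from the root, left to right within each level.
Level 0: fig
Level 1: lily, teak
Level 2: rye, poppy, fern
Level 3: rose, mint, reed
Level 4: hop
Level 5: elm
Full level-order sequence: fig, lily, teak, rye, poppy, fern, rose, mint, reed, hop, elm.

2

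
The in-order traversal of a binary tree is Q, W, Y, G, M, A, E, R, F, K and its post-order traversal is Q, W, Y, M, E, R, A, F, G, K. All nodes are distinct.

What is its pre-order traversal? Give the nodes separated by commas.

K, G, Y, W, Q, F, A, M, R, E

The last element of post-order is the root; it splits in-order into left and right subtrees.
Root K: left subtree has 9 nodes {Q, W, Y, G, M, A, E, R, F}, right has 0 { }.
  Root G: left subtree has 3 nodes {Q, W, Y}, right has 5 {M, A, E, R, F}.
    Root Y: left subtree has 2 nodes {Q, W}, right has 0 { }.
      Root W: left subtree has 1 node {Q}, right has 0 { }.
    Root F: left subtree has 4 nodes {M, A, E, R}, right has 0 { }.
      Root A: left subtree has 1 node {M}, right has 2 {E, R}.
        Root R: left subtree has 1 node {E}, right has 0 { }.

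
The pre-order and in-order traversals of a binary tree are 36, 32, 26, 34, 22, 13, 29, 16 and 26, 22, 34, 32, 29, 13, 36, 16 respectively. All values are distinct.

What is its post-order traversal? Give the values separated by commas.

The first element of pre-order is the root; it splits in-order into left and right subtrees.
Root 36: left subtree has 6 nodes {26, 22, 34, 32, 29, 13}, right has 1 {16}.
  Root 32: left subtree has 3 nodes {26, 22, 34}, right has 2 {29, 13}.
    Root 26: left subtree has 0 nodes { }, right has 2 {22, 34}.
      Root 34: left subtree has 1 node {22}, right has 0 { }.
    Root 13: left subtree has 1 node {29}, right has 0 { }.

22, 34, 26, 29, 13, 32, 16, 36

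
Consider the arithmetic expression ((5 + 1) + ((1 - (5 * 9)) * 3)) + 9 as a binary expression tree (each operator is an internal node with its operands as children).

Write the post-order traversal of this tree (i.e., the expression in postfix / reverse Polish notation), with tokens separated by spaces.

Post-order on an expression tree gives postfix notation: for each operator, emit left operand, right operand, then the operator.

5 1 + 1 5 9 * - 3 * + 9 +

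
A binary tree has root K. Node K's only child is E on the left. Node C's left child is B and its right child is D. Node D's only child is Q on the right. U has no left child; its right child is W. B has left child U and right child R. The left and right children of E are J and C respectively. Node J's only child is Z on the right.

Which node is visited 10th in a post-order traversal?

Post-order visits the left subtree, then the right subtree, then the node.
At K: go left to E.
  At E: go left to J.
    At J: no left child.
    At J: go right to Z.
      Z is a leaf — visit Z.
    Visit J.
  At E: go right to C.
    At C: go left to B.
      At B: go left to U.
        At U: no left child.
        At U: go right to W.
          W is a leaf — visit W.
        Visit U.
      At B: go right to R.
        R is a leaf — visit R.
      Visit B.
    At C: go right to D.
      At D: no left child.
      At D: go right to Q.
        Q is a leaf — visit Q.
      Visit D.
    Visit C.
  Visit E.
At K: no right child.
Visit K.
Full post-order sequence: Z, J, W, U, R, B, Q, D, C, E, K.

E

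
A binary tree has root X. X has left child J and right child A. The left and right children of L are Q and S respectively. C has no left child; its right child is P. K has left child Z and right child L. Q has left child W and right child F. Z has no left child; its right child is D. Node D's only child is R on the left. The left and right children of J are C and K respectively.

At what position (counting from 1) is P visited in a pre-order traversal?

Pre-order visits the node, then its left subtree, then its right subtree.
Visit X.
At X: go left to J.
  Visit J.
  At J: go left to C.
    Visit C.
    At C: no left child.
    At C: go right to P.
      P is a leaf — visit P.
  At J: go right to K.
    Visit K.
    At K: go left to Z.
      Visit Z.
      At Z: no left child.
      At Z: go right to D.
        Visit D.
        At D: go left to R.
          R is a leaf — visit R.
        At D: no right child.
    At K: go right to L.
      Visit L.
      At L: go left to Q.
        Visit Q.
        At Q: go left to W.
          W is a leaf — visit W.
        At Q: go right to F.
          F is a leaf — visit F.
      At L: go right to S.
        S is a leaf — visit S.
At X: go right to A.
  A is a leaf — visit A.
Full pre-order sequence: X, J, C, P, K, Z, D, R, L, Q, W, F, S, A.

4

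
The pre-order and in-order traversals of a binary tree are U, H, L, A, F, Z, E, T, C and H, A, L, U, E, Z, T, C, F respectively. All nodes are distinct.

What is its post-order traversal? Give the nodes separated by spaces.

The first element of pre-order is the root; it splits in-order into left and right subtrees.
Root U: left subtree has 3 nodes {H, A, L}, right has 5 {E, Z, T, C, F}.
  Root H: left subtree has 0 nodes { }, right has 2 {A, L}.
    Root L: left subtree has 1 node {A}, right has 0 { }.
  Root F: left subtree has 4 nodes {E, Z, T, C}, right has 0 { }.
    Root Z: left subtree has 1 node {E}, right has 2 {T, C}.
      Root T: left subtree has 0 nodes { }, right has 1 {C}.

A L H E C T Z F U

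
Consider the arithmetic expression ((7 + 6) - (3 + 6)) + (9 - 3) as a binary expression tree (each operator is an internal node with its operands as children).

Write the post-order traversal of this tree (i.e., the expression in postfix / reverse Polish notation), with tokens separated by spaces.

Post-order on an expression tree gives postfix notation: for each operator, emit left operand, right operand, then the operator.

7 6 + 3 6 + - 9 3 - +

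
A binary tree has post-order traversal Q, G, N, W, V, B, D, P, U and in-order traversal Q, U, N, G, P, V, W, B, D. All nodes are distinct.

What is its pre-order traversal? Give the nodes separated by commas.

U, Q, P, N, G, D, B, V, W

The last element of post-order is the root; it splits in-order into left and right subtrees.
Root U: left subtree has 1 node {Q}, right has 7 {N, G, P, V, W, B, D}.
  Root P: left subtree has 2 nodes {N, G}, right has 4 {V, W, B, D}.
    Root N: left subtree has 0 nodes { }, right has 1 {G}.
    Root D: left subtree has 3 nodes {V, W, B}, right has 0 { }.
      Root B: left subtree has 2 nodes {V, W}, right has 0 { }.
        Root V: left subtree has 0 nodes { }, right has 1 {W}.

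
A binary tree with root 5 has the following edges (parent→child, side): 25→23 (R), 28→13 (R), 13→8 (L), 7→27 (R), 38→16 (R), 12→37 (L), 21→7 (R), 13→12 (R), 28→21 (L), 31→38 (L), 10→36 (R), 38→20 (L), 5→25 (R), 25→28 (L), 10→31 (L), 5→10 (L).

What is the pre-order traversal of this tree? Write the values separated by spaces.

5 10 31 38 20 16 36 25 28 21 7 27 13 8 12 37 23

Pre-order visits the node, then its left subtree, then its right subtree.
Visit 5.
At 5: go left to 10.
  Visit 10.
  At 10: go left to 31.
    Visit 31.
    At 31: go left to 38.
      Visit 38.
      At 38: go left to 20.
        20 is a leaf — visit 20.
      At 38: go right to 16.
        16 is a leaf — visit 16.
    At 31: no right child.
  At 10: go right to 36.
    36 is a leaf — visit 36.
At 5: go right to 25.
  Visit 25.
  At 25: go left to 28.
    Visit 28.
    At 28: go left to 21.
      Visit 21.
      At 21: no left child.
      At 21: go right to 7.
        Visit 7.
        At 7: no left child.
        At 7: go right to 27.
          27 is a leaf — visit 27.
    At 28: go right to 13.
      Visit 13.
      At 13: go left to 8.
        8 is a leaf — visit 8.
      At 13: go right to 12.
        Visit 12.
        At 12: go left to 37.
          37 is a leaf — visit 37.
        At 12: no right child.
  At 25: go right to 23.
    23 is a leaf — visit 23.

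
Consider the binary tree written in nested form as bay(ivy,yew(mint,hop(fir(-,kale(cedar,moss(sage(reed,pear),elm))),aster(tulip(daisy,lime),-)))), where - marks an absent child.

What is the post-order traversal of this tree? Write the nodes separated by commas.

Post-order visits the left subtree, then the right subtree, then the node.
At bay: go left to ivy.
  ivy is a leaf — visit ivy.
At bay: go right to yew.
  At yew: go left to mint.
    mint is a leaf — visit mint.
  At yew: go right to hop.
    At hop: go left to fir.
      At fir: no left child.
      At fir: go right to kale.
        At kale: go left to cedar.
          cedar is a leaf — visit cedar.
        At kale: go right to moss.
          At moss: go left to sage.
            At sage: go left to reed.
              reed is a leaf — visit reed.
            At sage: go right to pear.
              pear is a leaf — visit pear.
            Visit sage.
          At moss: go right to elm.
            elm is a leaf — visit elm.
          Visit moss.
        Visit kale.
      Visit fir.
    At hop: go right to aster.
      At aster: go left to tulip.
        At tulip: go left to daisy.
          daisy is a leaf — visit daisy.
        At tulip: go right to lime.
          lime is a leaf — visit lime.
        Visit tulip.
      At aster: no right child.
      Visit aster.
    Visit hop.
  Visit yew.
Visit bay.

ivy, mint, cedar, reed, pear, sage, elm, moss, kale, fir, daisy, lime, tulip, aster, hop, yew, bay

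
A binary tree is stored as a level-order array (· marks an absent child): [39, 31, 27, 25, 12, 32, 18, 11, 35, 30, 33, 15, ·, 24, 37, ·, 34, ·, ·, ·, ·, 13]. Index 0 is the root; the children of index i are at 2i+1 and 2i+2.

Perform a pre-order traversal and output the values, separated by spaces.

39 31 25 11 34 35 12 30 33 13 27 32 15 18 24 37

Pre-order visits the node, then its left subtree, then its right subtree.
Visit 39.
At 39: go left to 31.
  Visit 31.
  At 31: go left to 25.
    Visit 25.
    At 25: go left to 11.
      Visit 11.
      At 11: no left child.
      At 11: go right to 34.
        34 is a leaf — visit 34.
    At 25: go right to 35.
      35 is a leaf — visit 35.
  At 31: go right to 12.
    Visit 12.
    At 12: go left to 30.
      30 is a leaf — visit 30.
    At 12: go right to 33.
      Visit 33.
      At 33: go left to 13.
        13 is a leaf — visit 13.
      At 33: no right child.
At 39: go right to 27.
  Visit 27.
  At 27: go left to 32.
    Visit 32.
    At 32: go left to 15.
      15 is a leaf — visit 15.
    At 32: no right child.
  At 27: go right to 18.
    Visit 18.
    At 18: go left to 24.
      24 is a leaf — visit 24.
    At 18: go right to 37.
      37 is a leaf — visit 37.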